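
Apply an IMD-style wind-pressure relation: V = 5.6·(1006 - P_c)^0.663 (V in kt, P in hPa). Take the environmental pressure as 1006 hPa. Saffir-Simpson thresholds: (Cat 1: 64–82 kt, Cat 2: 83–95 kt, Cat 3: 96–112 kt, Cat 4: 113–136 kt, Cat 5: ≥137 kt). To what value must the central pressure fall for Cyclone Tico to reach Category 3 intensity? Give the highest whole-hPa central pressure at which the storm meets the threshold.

933 hPa

Category 3 begins at V = 96 kt.
Required ΔP = (96/5.6)^(1/0.663) = 17.143^1.508 ≈ 72.67 hPa.
P_c ≤ 1006 − 72.67 = 933.33, so the highest integer P_c is 933 hPa.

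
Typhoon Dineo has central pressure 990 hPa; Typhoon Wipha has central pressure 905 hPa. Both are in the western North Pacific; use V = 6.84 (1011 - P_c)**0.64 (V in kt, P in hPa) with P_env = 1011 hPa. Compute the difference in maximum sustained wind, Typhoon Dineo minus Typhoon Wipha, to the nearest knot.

Typhoon Dineo: ΔP = 21; V ≈ 6.84 × 21^0.64 ≈ 48.00 kt.
Typhoon Wipha: ΔP = 106; V ≈ 6.84 × 106^0.64 ≈ 135.29 kt.
Difference ≈ 48.00 − 135.29 = -87.29 → -87 kt.

-87 kt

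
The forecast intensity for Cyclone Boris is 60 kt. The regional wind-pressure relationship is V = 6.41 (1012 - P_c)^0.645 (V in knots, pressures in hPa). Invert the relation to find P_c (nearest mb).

ΔP = (V / 6.41)^(1/0.645) = (60/6.41)^1.550.
60/6.41 = 9.360; 9.360^1.550 ≈ 32.05 mb.
P_c = 1012 − 32.05 = 979.95 ≈ 980 mb.

980 mb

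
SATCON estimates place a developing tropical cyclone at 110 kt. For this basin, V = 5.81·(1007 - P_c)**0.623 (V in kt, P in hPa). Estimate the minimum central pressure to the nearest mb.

ΔP = (V / 5.81)^(1/0.623) = (110/5.81)^1.605.
110/5.81 = 18.933; 18.933^1.605 ≈ 112.23 mb.
P_c = 1007 − 112.23 = 894.77 ≈ 895 mb.

895 mb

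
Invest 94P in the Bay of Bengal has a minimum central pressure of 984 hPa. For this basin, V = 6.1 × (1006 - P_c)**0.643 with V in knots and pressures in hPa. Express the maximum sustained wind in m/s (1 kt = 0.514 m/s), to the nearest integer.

23 m/s

ΔP = 1006 − 984 = 22 hPa.
V ≈ 6.1 × 22^0.643 = 6.1 × 7.298 ≈ 44.515 kt.
44.515 × 0.514 ≈ 22.88 m/s → 23 m/s.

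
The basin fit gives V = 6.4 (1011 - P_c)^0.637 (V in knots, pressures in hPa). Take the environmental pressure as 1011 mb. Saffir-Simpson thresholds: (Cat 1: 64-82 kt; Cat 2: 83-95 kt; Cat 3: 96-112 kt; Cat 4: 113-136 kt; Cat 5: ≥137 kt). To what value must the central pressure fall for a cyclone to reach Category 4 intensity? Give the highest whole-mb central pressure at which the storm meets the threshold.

920 mb

Category 4 begins at V = 113 kt.
Required ΔP = (113/6.4)^(1/0.637) = 17.656^1.570 ≈ 90.67 mb.
P_c ≤ 1011 − 90.67 = 920.33, so the highest integer P_c is 920 mb.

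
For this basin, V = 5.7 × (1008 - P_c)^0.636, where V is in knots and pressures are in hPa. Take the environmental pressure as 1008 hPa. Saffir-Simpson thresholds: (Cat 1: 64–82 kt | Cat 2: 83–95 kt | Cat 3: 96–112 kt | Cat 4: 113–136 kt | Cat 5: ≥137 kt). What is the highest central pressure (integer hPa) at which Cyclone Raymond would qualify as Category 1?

Category 1 begins at V = 64 kt.
Required ΔP = (64/5.7)^(1/0.636) = 11.228^1.572 ≈ 44.81 hPa.
P_c ≤ 1008 − 44.81 = 963.19, so the highest integer P_c is 963 hPa.

963 hPa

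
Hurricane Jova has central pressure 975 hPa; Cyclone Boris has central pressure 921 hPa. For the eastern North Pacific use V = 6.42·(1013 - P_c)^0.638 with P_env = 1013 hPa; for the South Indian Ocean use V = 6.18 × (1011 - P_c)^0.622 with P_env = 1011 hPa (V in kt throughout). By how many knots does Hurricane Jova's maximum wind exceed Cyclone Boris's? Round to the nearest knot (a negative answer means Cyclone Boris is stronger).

Hurricane Jova: ΔP = 38; V ≈ 6.42 × 38^0.638 ≈ 65.38 kt.
Cyclone Boris: ΔP = 90; V ≈ 6.18 × 90^0.622 ≈ 101.51 kt.
Difference ≈ 65.38 − 101.51 = -36.13 → -36 kt.

-36 kt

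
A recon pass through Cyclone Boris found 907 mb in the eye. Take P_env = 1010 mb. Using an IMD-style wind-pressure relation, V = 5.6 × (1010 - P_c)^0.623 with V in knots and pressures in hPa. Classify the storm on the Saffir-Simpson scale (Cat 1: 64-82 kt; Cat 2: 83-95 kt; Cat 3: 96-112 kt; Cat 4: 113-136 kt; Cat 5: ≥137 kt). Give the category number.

ΔP = 1010 − 907 = 103 mb.
V ≈ 5.6 × 103^0.623 = 5.6 × 17.95 ≈ 101 kt.
101 kt falls in the Category 3 band.

3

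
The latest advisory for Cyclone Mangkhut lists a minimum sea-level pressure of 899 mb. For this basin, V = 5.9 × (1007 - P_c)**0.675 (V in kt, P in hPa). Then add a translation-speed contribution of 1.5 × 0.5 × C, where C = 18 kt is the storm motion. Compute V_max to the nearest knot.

ΔP = 1007 − 899 = 108 mb.
108^0.675 ≈ 23.581.
V ≈ 5.9 × 23.581 ≈ 139.1 kt.
Translation term: 1.5 × 0.5 × 18 = 13.5 kt.
Corrected V ≈ 152.6 kt → 153 kt.

153 kt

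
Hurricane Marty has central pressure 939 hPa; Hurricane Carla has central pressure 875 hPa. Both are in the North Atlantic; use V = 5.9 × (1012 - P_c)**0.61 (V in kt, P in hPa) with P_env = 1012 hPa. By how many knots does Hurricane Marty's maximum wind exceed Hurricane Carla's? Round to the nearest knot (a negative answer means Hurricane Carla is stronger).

Hurricane Marty: ΔP = 73; V ≈ 5.9 × 73^0.61 ≈ 80.81 kt.
Hurricane Carla: ΔP = 137; V ≈ 5.9 × 137^0.61 ≈ 118.65 kt.
Difference ≈ 80.81 − 118.65 = -37.84 → -38 kt.

-38 kt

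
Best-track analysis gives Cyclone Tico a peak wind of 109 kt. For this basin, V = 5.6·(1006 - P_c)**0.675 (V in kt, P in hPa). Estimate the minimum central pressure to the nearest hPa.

ΔP = (V / 5.6)^(1/0.675) = (109/5.6)^1.481.
109/5.6 = 19.464; 19.464^1.481 ≈ 81.28 hPa.
P_c = 1006 − 81.28 = 924.72 ≈ 925 hPa.

925 hPa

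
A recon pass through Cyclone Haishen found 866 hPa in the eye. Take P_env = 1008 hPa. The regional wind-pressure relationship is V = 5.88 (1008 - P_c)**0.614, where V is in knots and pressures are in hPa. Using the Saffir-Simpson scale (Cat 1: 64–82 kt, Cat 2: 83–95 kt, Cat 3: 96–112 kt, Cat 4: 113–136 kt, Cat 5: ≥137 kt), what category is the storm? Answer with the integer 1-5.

ΔP = 1008 − 866 = 142 hPa.
V ≈ 5.88 × 142^0.614 = 5.88 × 20.97 ≈ 123 kt.
123 kt falls in the Category 4 band.

4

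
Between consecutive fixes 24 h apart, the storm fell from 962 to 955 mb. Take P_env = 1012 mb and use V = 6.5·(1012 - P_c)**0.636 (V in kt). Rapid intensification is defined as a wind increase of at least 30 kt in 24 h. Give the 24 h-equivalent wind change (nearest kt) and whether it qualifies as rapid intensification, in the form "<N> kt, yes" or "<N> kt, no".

7 kt, no

V₁: ΔP = 50, V ≈ 6.5 × 50^0.636 ≈ 78.25 kt.
V₂: ΔP = 57, V ≈ 6.5 × 57^0.636 ≈ 85.05 kt.
ΔV over 24 h = 6.80 kt → 24 h equivalent = 6.80 × 24/24 ≈ 6.80 kt.
7 kt < 30 kt ⇒ not rapid intensification.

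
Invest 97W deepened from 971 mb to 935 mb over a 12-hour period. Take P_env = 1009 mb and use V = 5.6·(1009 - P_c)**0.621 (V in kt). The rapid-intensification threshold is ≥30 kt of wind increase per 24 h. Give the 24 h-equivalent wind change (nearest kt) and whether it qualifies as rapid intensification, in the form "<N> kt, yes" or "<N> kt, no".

V₁: ΔP = 38, V ≈ 5.6 × 38^0.621 ≈ 53.61 kt.
V₂: ΔP = 74, V ≈ 5.6 × 74^0.621 ≈ 81.09 kt.
ΔV over 12 h = 27.48 kt → 24 h equivalent = 27.48 × 24/12 ≈ 54.96 kt.
55 kt ≥ 30 kt ⇒ rapid intensification.

55 kt, yes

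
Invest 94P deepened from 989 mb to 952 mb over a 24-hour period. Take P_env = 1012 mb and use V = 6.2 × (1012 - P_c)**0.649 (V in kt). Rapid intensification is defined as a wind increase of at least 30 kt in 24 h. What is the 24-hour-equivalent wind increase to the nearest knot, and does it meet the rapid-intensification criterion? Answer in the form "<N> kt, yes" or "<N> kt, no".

41 kt, yes

V₁: ΔP = 23, V ≈ 6.2 × 23^0.649 ≈ 47.44 kt.
V₂: ΔP = 60, V ≈ 6.2 × 60^0.649 ≈ 88.39 kt.
ΔV over 24 h = 40.95 kt → 24 h equivalent = 40.95 × 24/24 ≈ 40.95 kt.
41 kt ≥ 30 kt ⇒ rapid intensification.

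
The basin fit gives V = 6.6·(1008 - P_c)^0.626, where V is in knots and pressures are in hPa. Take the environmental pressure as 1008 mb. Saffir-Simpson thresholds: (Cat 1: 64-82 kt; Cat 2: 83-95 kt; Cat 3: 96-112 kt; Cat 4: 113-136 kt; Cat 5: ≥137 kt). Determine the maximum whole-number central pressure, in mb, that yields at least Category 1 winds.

Category 1 begins at V = 64 kt.
Required ΔP = (64/6.6)^(1/0.626) = 9.697^1.597 ≈ 37.68 mb.
P_c ≤ 1008 − 37.68 = 970.32, so the highest integer P_c is 970 mb.

970 mb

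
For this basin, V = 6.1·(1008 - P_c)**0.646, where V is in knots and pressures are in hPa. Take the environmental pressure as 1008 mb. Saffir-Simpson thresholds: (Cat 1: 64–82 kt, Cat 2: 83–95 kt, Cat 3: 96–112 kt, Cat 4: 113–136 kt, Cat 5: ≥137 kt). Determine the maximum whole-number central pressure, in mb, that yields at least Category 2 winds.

951 mb

Category 2 begins at V = 83 kt.
Required ΔP = (83/6.1)^(1/0.646) = 13.607^1.548 ≈ 56.89 mb.
P_c ≤ 1008 − 56.89 = 951.11, so the highest integer P_c is 951 mb.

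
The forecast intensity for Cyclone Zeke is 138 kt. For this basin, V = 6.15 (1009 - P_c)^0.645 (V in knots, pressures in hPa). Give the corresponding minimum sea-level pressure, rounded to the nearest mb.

885 mb

ΔP = (V / 6.15)^(1/0.645) = (138/6.15)^1.550.
138/6.15 = 22.439; 22.439^1.550 ≈ 124.33 mb.
P_c = 1009 − 124.33 = 884.67 ≈ 885 mb.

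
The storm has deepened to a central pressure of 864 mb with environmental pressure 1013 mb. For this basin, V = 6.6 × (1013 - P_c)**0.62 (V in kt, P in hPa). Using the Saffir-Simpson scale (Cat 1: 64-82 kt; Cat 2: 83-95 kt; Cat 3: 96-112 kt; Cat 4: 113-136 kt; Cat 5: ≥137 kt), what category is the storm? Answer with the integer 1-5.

ΔP = 1013 − 864 = 149 mb.
V ≈ 6.6 × 149^0.62 = 6.6 × 22.25 ≈ 147 kt.
147 kt falls in the Category 5 band.

5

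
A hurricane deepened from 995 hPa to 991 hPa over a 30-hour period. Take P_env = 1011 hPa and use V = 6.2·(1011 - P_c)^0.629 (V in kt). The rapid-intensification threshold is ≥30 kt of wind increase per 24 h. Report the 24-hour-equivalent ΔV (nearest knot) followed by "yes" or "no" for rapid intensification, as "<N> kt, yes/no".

4 kt, no

V₁: ΔP = 16, V ≈ 6.2 × 16^0.629 ≈ 35.46 kt.
V₂: ΔP = 20, V ≈ 6.2 × 20^0.629 ≈ 40.81 kt.
ΔV over 30 h = 5.35 kt → 24 h equivalent = 5.35 × 24/30 ≈ 4.28 kt.
4 kt < 30 kt ⇒ not rapid intensification.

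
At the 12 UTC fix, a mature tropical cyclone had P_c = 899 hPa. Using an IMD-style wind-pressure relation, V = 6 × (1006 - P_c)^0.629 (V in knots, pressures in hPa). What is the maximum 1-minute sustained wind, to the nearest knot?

ΔP = 1006 − 899 = 107 hPa.
107^0.629 ≈ 18.901.
V ≈ 6 × 18.901 ≈ 113.4 kt.

113 kt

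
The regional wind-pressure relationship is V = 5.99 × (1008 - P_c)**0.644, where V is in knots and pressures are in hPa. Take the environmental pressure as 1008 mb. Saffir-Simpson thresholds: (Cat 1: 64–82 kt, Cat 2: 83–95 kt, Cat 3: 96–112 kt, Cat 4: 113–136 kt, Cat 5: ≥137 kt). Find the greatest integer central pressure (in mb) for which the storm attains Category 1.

Category 1 begins at V = 64 kt.
Required ΔP = (64/5.99)^(1/0.644) = 10.684^1.553 ≈ 39.58 mb.
P_c ≤ 1008 − 39.58 = 968.42, so the highest integer P_c is 968 mb.

968 mb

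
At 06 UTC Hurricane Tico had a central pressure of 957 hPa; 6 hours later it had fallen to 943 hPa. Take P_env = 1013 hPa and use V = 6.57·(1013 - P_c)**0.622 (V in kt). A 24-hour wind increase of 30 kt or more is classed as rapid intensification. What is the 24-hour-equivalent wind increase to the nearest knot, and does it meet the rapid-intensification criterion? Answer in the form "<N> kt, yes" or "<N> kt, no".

V₁: ΔP = 56, V ≈ 6.57 × 56^0.622 ≈ 80.34 kt.
V₂: ΔP = 70, V ≈ 6.57 × 70^0.622 ≈ 92.30 kt.
ΔV over 6 h = 11.96 kt → 24 h equivalent = 11.96 × 24/6 ≈ 47.84 kt.
48 kt ≥ 30 kt ⇒ rapid intensification.

48 kt, yes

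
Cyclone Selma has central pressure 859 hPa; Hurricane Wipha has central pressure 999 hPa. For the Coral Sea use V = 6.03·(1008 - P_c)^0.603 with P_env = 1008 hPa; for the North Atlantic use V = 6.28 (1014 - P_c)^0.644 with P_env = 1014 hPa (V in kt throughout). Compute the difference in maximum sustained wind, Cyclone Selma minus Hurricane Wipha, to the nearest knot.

Cyclone Selma: ΔP = 149; V ≈ 6.03 × 149^0.603 ≈ 123.24 kt.
Hurricane Wipha: ΔP = 15; V ≈ 6.28 × 15^0.644 ≈ 35.92 kt.
Difference ≈ 123.24 − 35.92 = 87.32 → 87 kt.

87 kt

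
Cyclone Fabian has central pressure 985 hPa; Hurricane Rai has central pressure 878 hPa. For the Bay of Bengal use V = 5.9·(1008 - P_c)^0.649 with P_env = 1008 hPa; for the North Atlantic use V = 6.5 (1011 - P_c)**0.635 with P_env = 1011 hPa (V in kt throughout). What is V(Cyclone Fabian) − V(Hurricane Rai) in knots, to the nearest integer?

Cyclone Fabian: ΔP = 23; V ≈ 5.9 × 23^0.649 ≈ 45.15 kt.
Hurricane Rai: ΔP = 133; V ≈ 6.5 × 133^0.635 ≈ 145.06 kt.
Difference ≈ 45.15 − 145.06 = -99.91 → -100 kt.

-100 kt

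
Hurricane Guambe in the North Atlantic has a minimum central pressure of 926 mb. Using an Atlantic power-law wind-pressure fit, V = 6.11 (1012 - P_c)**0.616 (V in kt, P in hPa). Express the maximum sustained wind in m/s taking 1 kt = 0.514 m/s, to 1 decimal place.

48.8 m/s

ΔP = 1012 − 926 = 86 mb.
V ≈ 6.11 × 86^0.616 = 6.11 × 15.547 ≈ 94.993 kt.
94.993 × 0.514 ≈ 48.83 m/s → 48.8 m/s.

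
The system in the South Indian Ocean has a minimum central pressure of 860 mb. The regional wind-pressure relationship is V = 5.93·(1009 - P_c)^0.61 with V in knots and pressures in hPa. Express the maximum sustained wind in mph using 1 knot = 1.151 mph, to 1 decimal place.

144.5 mph

ΔP = 1009 − 860 = 149 mb.
V ≈ 5.93 × 149^0.61 = 5.93 × 21.166 ≈ 125.516 kt.
125.516 × 1.151 ≈ 144.47 mph → 144.5 mph.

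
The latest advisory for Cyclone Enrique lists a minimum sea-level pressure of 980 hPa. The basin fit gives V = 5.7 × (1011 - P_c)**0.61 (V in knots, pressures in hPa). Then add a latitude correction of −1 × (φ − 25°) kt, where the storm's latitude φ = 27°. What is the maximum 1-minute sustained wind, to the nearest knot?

44 kt

ΔP = 1011 − 980 = 31 hPa.
31^0.61 ≈ 8.123.
V ≈ 5.7 × 8.123 ≈ 46.3 kt.
Latitude correction: −1 × (27 − 25) = -2 kt.
Corrected V ≈ 44.3 kt → 44 kt.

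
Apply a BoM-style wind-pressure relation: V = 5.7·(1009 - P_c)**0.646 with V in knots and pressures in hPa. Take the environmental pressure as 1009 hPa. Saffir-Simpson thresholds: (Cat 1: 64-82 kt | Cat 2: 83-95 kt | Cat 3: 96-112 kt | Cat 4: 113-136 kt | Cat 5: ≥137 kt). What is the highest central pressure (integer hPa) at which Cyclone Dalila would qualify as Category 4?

907 hPa

Category 4 begins at V = 113 kt.
Required ΔP = (113/5.7)^(1/0.646) = 19.825^1.548 ≈ 101.87 hPa.
P_c ≤ 1009 − 101.87 = 907.13, so the highest integer P_c is 907 hPa.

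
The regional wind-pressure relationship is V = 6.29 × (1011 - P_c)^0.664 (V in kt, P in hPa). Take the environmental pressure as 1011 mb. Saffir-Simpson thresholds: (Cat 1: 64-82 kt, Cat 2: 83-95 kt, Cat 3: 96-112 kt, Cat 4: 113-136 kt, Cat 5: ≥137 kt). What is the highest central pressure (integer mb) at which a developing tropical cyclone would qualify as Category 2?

962 mb

Category 2 begins at V = 83 kt.
Required ΔP = (83/6.29)^(1/0.664) = 13.196^1.506 ≈ 48.68 mb.
P_c ≤ 1011 − 48.68 = 962.32, so the highest integer P_c is 962 mb.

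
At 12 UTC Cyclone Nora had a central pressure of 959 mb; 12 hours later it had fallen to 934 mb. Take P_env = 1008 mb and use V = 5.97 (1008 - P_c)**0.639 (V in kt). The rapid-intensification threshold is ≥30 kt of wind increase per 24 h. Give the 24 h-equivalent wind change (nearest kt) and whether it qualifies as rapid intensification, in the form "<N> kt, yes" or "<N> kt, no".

V₁: ΔP = 49, V ≈ 5.97 × 49^0.639 ≈ 71.78 kt.
V₂: ΔP = 74, V ≈ 5.97 × 74^0.639 ≈ 93.41 kt.
ΔV over 12 h = 21.63 kt → 24 h equivalent = 21.63 × 24/12 ≈ 43.26 kt.
43 kt ≥ 30 kt ⇒ rapid intensification.

43 kt, yes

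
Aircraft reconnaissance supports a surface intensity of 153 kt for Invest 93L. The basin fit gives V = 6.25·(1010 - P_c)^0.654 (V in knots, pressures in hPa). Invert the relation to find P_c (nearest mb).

877 mb

ΔP = (V / 6.25)^(1/0.654) = (153/6.25)^1.529.
153/6.25 = 24.480; 24.480^1.529 ≈ 132.91 mb.
P_c = 1010 − 132.91 = 877.09 ≈ 877 mb.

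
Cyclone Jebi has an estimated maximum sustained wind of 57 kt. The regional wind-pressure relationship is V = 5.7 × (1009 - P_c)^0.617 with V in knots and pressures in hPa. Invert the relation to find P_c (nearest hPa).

967 hPa

ΔP = (V / 5.7)^(1/0.617) = (57/5.7)^1.621.
57/5.7 = 10.000; 10.000^1.621 ≈ 41.76 hPa.
P_c = 1009 − 41.76 = 967.24 ≈ 967 hPa.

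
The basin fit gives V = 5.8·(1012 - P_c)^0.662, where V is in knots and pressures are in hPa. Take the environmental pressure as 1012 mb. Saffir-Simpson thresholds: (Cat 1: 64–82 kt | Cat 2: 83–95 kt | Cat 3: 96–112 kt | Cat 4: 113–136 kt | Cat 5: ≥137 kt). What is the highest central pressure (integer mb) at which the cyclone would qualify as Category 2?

Category 2 begins at V = 83 kt.
Required ΔP = (83/5.8)^(1/0.662) = 14.310^1.511 ≈ 55.68 mb.
P_c ≤ 1012 − 55.68 = 956.32, so the highest integer P_c is 956 mb.

956 mb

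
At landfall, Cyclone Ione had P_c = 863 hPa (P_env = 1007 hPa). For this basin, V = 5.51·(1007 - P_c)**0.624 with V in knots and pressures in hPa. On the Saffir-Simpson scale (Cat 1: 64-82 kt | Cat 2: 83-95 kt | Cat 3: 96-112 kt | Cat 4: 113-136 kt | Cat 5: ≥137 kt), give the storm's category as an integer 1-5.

4

ΔP = 1007 − 863 = 144 hPa.
V ≈ 5.51 × 144^0.624 = 5.51 × 22.22 ≈ 122 kt.
122 kt falls in the Category 4 band.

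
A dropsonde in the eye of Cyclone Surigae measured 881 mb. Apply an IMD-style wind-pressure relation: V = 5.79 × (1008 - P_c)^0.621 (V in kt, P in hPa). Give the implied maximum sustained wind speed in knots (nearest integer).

117 kt

ΔP = 1008 − 881 = 127 mb.
127^0.621 ≈ 20.252.
V ≈ 5.79 × 20.252 ≈ 117.3 kt.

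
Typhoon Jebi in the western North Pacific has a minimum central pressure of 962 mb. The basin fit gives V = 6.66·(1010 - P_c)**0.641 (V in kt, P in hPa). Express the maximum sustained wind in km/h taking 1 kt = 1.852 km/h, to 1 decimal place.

147.5 km/h

ΔP = 1010 − 962 = 48 mb.
V ≈ 6.66 × 48^0.641 = 6.66 × 11.958 ≈ 79.643 kt.
79.643 × 1.852 ≈ 147.50 km/h → 147.5 km/h.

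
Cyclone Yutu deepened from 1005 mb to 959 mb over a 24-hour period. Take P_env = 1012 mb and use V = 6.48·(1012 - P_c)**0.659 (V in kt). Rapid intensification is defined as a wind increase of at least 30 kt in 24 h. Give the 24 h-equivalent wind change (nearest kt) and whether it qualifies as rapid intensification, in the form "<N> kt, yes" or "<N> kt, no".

V₁: ΔP = 7, V ≈ 6.48 × 7^0.659 ≈ 23.36 kt.
V₂: ΔP = 53, V ≈ 6.48 × 53^0.659 ≈ 88.69 kt.
ΔV over 24 h = 65.33 kt → 24 h equivalent = 65.33 × 24/24 ≈ 65.33 kt.
65 kt ≥ 30 kt ⇒ rapid intensification.

65 kt, yes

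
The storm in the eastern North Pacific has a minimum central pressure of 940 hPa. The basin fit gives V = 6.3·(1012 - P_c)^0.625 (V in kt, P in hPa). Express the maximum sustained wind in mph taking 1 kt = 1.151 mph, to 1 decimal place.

105.0 mph

ΔP = 1012 − 940 = 72 hPa.
V ≈ 6.3 × 72^0.625 = 6.3 × 14.482 ≈ 91.237 kt.
91.237 × 1.151 ≈ 105.01 mph → 105.0 mph.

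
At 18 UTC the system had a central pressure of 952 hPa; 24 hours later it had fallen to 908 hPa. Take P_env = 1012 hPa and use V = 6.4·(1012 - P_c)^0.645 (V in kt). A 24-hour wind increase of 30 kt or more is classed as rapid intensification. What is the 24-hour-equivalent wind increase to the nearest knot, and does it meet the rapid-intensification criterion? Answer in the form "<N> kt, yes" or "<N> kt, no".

V₁: ΔP = 60, V ≈ 6.4 × 60^0.645 ≈ 89.76 kt.
V₂: ΔP = 104, V ≈ 6.4 × 104^0.645 ≈ 127.99 kt.
ΔV over 24 h = 38.23 kt → 24 h equivalent = 38.23 × 24/24 ≈ 38.23 kt.
38 kt ≥ 30 kt ⇒ rapid intensification.

38 kt, yes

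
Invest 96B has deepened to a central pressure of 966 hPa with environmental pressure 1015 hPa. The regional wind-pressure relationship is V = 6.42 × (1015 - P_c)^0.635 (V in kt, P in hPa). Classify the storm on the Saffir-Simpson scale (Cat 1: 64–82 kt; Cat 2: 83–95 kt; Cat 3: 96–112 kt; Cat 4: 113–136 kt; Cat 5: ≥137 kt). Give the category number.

ΔP = 1015 − 966 = 49 hPa.
V ≈ 6.42 × 49^0.635 = 6.42 × 11.84 ≈ 76 kt.
76 kt falls in the Category 1 band.

1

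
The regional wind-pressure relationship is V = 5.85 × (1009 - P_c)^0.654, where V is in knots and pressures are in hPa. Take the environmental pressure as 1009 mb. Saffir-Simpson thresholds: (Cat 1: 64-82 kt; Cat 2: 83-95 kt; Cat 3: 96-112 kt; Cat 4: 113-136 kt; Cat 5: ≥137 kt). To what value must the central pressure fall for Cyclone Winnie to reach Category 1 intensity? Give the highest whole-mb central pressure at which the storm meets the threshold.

Category 1 begins at V = 64 kt.
Required ΔP = (64/5.85)^(1/0.654) = 10.940^1.529 ≈ 38.79 mb.
P_c ≤ 1009 − 38.79 = 970.21, so the highest integer P_c is 970 mb.

970 mb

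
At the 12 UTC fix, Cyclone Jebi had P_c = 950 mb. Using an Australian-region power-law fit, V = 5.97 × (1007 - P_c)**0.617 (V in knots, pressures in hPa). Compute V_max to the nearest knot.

ΔP = 1007 − 950 = 57 mb.
57^0.617 ≈ 12.116.
V ≈ 5.97 × 12.116 ≈ 72.3 kt.

72 kt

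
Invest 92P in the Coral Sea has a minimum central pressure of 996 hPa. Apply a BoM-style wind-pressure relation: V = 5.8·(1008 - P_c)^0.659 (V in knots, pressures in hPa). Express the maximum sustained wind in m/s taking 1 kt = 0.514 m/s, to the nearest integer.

ΔP = 1008 − 996 = 12 hPa.
V ≈ 5.8 × 12^0.659 = 5.8 × 5.143 ≈ 29.827 kt.
29.827 × 0.514 ≈ 15.33 m/s → 15 m/s.

15 m/s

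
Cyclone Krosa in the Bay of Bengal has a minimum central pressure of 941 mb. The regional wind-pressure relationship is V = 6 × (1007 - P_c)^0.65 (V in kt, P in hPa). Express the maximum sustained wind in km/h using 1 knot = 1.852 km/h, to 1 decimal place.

ΔP = 1007 − 941 = 66 mb.
V ≈ 6 × 66^0.65 = 6 × 15.230 ≈ 91.381 kt.
91.381 × 1.852 ≈ 169.24 km/h → 169.2 km/h.

169.2 km/h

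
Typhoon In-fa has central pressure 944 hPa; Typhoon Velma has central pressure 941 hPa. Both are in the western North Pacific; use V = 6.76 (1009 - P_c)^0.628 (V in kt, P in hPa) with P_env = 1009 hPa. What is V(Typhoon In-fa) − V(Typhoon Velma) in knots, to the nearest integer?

Typhoon In-fa: ΔP = 65; V ≈ 6.76 × 65^0.628 ≈ 92.99 kt.
Typhoon Velma: ΔP = 68; V ≈ 6.76 × 68^0.628 ≈ 95.67 kt.
Difference ≈ 92.99 − 95.67 = -2.68 → -3 kt.

-3 kt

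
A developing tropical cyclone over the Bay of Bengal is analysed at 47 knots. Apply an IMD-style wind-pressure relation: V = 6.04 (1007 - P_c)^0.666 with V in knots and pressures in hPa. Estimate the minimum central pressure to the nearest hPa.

985 hPa

ΔP = (V / 6.04)^(1/0.666) = (47/6.04)^1.502.
47/6.04 = 7.781; 7.781^1.502 ≈ 21.77 hPa.
P_c = 1007 − 21.77 = 985.23 ≈ 985 hPa.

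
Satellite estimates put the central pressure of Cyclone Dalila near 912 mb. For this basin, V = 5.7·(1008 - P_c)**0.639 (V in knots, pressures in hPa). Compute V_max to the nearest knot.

ΔP = 1008 − 912 = 96 mb.
96^0.639 ≈ 18.479.
V ≈ 5.7 × 18.479 ≈ 105.3 kt.

105 kt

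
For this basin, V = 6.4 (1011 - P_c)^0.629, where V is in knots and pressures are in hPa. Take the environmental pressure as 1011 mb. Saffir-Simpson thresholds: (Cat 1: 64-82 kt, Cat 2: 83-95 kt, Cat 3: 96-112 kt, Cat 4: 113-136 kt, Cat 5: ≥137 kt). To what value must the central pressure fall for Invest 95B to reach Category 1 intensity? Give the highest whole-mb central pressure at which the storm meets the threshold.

Category 1 begins at V = 64 kt.
Required ΔP = (64/6.4)^(1/0.629) = 10.000^1.590 ≈ 38.89 mb.
P_c ≤ 1011 − 38.89 = 972.11, so the highest integer P_c is 972 mb.

972 mb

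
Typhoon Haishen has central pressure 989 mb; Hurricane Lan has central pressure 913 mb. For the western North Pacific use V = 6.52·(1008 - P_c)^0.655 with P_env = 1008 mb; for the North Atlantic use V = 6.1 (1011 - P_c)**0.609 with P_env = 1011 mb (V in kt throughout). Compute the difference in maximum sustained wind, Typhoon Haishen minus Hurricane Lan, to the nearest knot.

Typhoon Haishen: ΔP = 19; V ≈ 6.52 × 19^0.655 ≈ 44.86 kt.
Hurricane Lan: ΔP = 98; V ≈ 6.1 × 98^0.609 ≈ 99.54 kt.
Difference ≈ 44.86 − 99.54 = -54.68 → -55 kt.

-55 kt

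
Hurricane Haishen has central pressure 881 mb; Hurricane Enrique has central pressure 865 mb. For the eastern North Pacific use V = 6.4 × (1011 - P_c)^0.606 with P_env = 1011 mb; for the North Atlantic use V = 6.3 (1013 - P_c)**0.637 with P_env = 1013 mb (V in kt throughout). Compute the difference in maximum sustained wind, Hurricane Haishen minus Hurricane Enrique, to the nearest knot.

Hurricane Haishen: ΔP = 130; V ≈ 6.4 × 130^0.606 ≈ 122.24 kt.
Hurricane Enrique: ΔP = 148; V ≈ 6.3 × 148^0.637 ≈ 151.98 kt.
Difference ≈ 122.24 − 151.98 = -29.74 → -30 kt.

-30 kt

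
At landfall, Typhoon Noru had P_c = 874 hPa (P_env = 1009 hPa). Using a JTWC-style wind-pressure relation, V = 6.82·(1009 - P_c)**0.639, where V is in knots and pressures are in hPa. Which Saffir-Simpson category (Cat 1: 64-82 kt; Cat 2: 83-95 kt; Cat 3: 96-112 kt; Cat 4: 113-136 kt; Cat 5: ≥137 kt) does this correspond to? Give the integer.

ΔP = 1009 − 874 = 135 hPa.
V ≈ 6.82 × 135^0.639 = 6.82 × 22.98 ≈ 157 kt.
157 kt falls in the Category 5 band.

5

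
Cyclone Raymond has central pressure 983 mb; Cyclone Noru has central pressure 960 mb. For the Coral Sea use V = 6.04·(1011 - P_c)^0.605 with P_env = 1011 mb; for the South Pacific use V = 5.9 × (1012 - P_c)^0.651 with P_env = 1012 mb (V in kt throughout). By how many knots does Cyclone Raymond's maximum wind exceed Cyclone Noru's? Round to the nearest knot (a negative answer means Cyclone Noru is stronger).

-32 kt

Cyclone Raymond: ΔP = 28; V ≈ 6.04 × 28^0.605 ≈ 45.35 kt.
Cyclone Noru: ΔP = 52; V ≈ 5.9 × 52^0.651 ≈ 77.26 kt.
Difference ≈ 45.35 − 77.26 = -31.91 → -32 kt.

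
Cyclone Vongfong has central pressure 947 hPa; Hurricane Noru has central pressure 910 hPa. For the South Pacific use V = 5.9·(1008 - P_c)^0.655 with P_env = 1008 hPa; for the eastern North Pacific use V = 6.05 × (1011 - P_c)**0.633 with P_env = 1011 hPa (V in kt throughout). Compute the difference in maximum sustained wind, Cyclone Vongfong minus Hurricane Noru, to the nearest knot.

-25 kt

Cyclone Vongfong: ΔP = 61; V ≈ 5.9 × 61^0.655 ≈ 87.15 kt.
Hurricane Noru: ΔP = 101; V ≈ 6.05 × 101^0.633 ≈ 112.33 kt.
Difference ≈ 87.15 − 112.33 = -25.18 → -25 kt.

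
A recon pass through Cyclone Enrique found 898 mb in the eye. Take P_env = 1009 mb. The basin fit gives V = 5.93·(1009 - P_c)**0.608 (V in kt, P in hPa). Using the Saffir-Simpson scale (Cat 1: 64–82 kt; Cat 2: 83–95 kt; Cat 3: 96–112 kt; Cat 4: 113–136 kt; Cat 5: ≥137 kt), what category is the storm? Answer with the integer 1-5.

3

ΔP = 1009 − 898 = 111 mb.
V ≈ 5.93 × 111^0.608 = 5.93 × 17.52 ≈ 104 kt.
104 kt falls in the Category 3 band.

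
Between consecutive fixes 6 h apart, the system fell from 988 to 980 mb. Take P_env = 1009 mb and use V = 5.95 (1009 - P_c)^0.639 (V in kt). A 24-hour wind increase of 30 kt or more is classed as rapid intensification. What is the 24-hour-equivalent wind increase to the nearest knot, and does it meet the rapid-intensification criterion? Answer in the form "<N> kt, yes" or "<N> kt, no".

V₁: ΔP = 21, V ≈ 5.95 × 21^0.639 ≈ 41.63 kt.
V₂: ΔP = 29, V ≈ 5.95 × 29^0.639 ≈ 51.17 kt.
ΔV over 6 h = 9.54 kt → 24 h equivalent = 9.54 × 24/6 ≈ 38.16 kt.
38 kt ≥ 30 kt ⇒ rapid intensification.

38 kt, yes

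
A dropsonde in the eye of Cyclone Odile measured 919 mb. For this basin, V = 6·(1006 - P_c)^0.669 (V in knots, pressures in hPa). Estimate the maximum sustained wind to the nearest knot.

ΔP = 1006 − 919 = 87 mb.
87^0.669 ≈ 19.840.
V ≈ 6 × 19.840 ≈ 119.0 kt.

119 kt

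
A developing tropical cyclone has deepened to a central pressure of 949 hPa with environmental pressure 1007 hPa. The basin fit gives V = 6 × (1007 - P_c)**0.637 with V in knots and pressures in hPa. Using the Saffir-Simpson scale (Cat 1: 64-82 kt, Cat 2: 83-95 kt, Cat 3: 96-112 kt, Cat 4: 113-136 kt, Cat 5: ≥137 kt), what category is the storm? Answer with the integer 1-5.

ΔP = 1007 − 949 = 58 hPa.
V ≈ 6 × 58^0.637 = 6 × 13.28 ≈ 80 kt.
80 kt falls in the Category 1 band.

1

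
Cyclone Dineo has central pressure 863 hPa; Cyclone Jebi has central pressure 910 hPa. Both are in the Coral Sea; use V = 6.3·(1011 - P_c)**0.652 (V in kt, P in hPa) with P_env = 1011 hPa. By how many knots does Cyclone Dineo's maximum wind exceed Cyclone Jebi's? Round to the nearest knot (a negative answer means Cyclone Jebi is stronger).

36 kt

Cyclone Dineo: ΔP = 148; V ≈ 6.3 × 148^0.652 ≈ 163.81 kt.
Cyclone Jebi: ΔP = 101; V ≈ 6.3 × 101^0.652 ≈ 127.69 kt.
Difference ≈ 163.81 − 127.69 = 36.12 → 36 kt.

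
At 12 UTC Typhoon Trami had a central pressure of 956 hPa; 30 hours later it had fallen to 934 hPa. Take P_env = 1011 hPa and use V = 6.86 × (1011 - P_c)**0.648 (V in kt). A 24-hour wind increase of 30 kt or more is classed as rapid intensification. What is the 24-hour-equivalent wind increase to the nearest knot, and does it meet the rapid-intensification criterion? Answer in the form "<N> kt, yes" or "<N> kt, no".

V₁: ΔP = 55, V ≈ 6.86 × 55^0.648 ≈ 92.06 kt.
V₂: ΔP = 77, V ≈ 6.86 × 77^0.648 ≈ 114.49 kt.
ΔV over 30 h = 22.43 kt → 24 h equivalent = 22.43 × 24/30 ≈ 17.94 kt.
18 kt < 30 kt ⇒ not rapid intensification.

18 kt, no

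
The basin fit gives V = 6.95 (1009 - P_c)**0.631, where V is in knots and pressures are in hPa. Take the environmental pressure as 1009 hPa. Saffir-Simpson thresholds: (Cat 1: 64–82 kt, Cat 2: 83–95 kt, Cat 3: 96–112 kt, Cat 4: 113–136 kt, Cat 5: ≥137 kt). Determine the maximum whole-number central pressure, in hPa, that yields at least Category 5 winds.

896 hPa

Category 5 begins at V = 137 kt.
Required ΔP = (137/6.95)^(1/0.631) = 19.712^1.585 ≈ 112.69 hPa.
P_c ≤ 1009 − 112.69 = 896.31, so the highest integer P_c is 896 hPa.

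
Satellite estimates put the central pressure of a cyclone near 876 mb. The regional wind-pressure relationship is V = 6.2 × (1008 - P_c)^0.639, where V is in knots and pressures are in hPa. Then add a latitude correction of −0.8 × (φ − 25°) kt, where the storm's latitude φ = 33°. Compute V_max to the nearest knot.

134 kt

ΔP = 1008 − 876 = 132 mb.
132^0.639 ≈ 22.649.
V ≈ 6.2 × 22.649 ≈ 140.4 kt.
Latitude correction: −0.8 × (33 − 25) = -6.4 kt.
Corrected V ≈ 134 kt → 134 kt.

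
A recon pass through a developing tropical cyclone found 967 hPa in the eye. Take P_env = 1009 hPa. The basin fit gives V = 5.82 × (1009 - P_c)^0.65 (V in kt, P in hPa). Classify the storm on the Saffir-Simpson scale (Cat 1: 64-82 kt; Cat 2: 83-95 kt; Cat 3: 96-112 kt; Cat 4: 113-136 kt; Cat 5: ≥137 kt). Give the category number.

1

ΔP = 1009 − 967 = 42 hPa.
V ≈ 5.82 × 42^0.65 = 5.82 × 11.35 ≈ 66 kt.
66 kt falls in the Category 1 band.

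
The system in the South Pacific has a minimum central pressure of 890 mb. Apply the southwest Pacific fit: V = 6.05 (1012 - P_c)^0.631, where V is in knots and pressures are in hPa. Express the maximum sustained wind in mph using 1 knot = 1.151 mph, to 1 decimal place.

ΔP = 1012 − 890 = 122 mb.
V ≈ 6.05 × 122^0.631 = 6.05 × 20.725 ≈ 125.386 kt.
125.386 × 1.151 ≈ 144.32 mph → 144.3 mph.

144.3 mph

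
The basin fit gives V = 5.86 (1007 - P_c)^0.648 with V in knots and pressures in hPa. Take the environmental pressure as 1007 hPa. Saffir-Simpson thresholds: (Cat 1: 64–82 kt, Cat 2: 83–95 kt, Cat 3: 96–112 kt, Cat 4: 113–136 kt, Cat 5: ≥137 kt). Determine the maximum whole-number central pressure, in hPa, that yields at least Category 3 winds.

932 hPa

Category 3 begins at V = 96 kt.
Required ΔP = (96/5.86)^(1/0.648) = 16.382^1.543 ≈ 74.82 hPa.
P_c ≤ 1007 − 74.82 = 932.18, so the highest integer P_c is 932 hPa.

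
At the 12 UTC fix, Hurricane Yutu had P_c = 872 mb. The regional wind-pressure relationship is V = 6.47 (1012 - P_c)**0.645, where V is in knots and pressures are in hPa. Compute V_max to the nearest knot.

ΔP = 1012 − 872 = 140 mb.
140^0.645 ≈ 24.224.
V ≈ 6.47 × 24.224 ≈ 156.7 kt.

157 kt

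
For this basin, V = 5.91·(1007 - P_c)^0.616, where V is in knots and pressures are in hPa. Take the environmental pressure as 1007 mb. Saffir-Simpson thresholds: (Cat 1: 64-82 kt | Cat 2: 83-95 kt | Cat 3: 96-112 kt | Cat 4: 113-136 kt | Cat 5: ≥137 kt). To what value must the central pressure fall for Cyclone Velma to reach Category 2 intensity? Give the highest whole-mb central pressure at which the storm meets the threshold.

934 mb

Category 2 begins at V = 83 kt.
Required ΔP = (83/5.91)^(1/0.616) = 14.044^1.623 ≈ 72.91 mb.
P_c ≤ 1007 − 72.91 = 934.09, so the highest integer P_c is 934 mb.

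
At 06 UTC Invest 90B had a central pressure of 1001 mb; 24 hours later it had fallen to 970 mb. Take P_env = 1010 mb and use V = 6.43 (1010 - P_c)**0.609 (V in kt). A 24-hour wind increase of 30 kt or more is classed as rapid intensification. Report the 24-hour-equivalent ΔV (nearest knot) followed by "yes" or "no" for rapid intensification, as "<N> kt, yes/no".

36 kt, yes

V₁: ΔP = 9, V ≈ 6.43 × 9^0.609 ≈ 24.51 kt.
V₂: ΔP = 40, V ≈ 6.43 × 40^0.609 ≈ 60.79 kt.
ΔV over 24 h = 36.28 kt → 24 h equivalent = 36.28 × 24/24 ≈ 36.28 kt.
36 kt ≥ 30 kt ⇒ rapid intensification.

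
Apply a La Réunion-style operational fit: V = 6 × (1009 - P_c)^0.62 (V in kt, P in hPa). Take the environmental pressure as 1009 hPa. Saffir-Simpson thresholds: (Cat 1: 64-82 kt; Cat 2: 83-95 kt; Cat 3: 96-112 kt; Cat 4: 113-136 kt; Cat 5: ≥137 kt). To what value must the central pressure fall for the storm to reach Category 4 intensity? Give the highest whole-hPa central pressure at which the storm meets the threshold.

Category 4 begins at V = 113 kt.
Required ΔP = (113/6)^(1/0.62) = 18.833^1.613 ≈ 113.85 hPa.
P_c ≤ 1009 − 113.85 = 895.15, so the highest integer P_c is 895 hPa.

895 hPa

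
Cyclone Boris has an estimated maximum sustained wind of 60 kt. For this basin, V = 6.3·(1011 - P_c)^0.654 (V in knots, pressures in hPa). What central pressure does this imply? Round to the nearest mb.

980 mb

ΔP = (V / 6.3)^(1/0.654) = (60/6.3)^1.529.
60/6.3 = 9.524; 9.524^1.529 ≈ 31.38 mb.
P_c = 1011 − 31.38 = 979.62 ≈ 980 mb.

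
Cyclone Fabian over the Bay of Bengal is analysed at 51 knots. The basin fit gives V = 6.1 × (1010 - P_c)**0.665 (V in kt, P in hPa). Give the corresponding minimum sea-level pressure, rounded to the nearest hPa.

ΔP = (V / 6.1)^(1/0.665) = (51/6.1)^1.504.
51/6.1 = 8.361; 8.361^1.504 ≈ 24.37 hPa.
P_c = 1010 − 24.37 = 985.63 ≈ 986 hPa.

986 hPa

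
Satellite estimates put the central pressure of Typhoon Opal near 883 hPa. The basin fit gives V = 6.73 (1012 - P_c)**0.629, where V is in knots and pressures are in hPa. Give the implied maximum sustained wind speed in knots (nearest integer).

ΔP = 1012 − 883 = 129 hPa.
129^0.629 ≈ 21.260.
V ≈ 6.73 × 21.260 ≈ 143.1 kt.

143 kt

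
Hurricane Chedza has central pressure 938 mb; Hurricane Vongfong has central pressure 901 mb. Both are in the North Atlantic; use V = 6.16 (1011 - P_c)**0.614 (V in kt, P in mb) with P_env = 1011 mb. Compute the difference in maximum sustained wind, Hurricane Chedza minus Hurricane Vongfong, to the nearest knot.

-25 kt

Hurricane Chedza: ΔP = 73; V ≈ 6.16 × 73^0.614 ≈ 85.83 kt.
Hurricane Vongfong: ΔP = 110; V ≈ 6.16 × 110^0.614 ≈ 110.41 kt.
Difference ≈ 85.83 − 110.41 = -24.58 → -25 kt.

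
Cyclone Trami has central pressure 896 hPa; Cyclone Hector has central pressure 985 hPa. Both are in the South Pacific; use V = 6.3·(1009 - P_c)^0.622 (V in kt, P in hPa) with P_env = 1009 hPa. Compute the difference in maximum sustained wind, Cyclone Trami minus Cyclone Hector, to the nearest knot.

Cyclone Trami: ΔP = 113; V ≈ 6.3 × 113^0.622 ≈ 119.22 kt.
Cyclone Hector: ΔP = 24; V ≈ 6.3 × 24^0.622 ≈ 45.48 kt.
Difference ≈ 119.22 − 45.48 = 73.74 → 74 kt.

74 kt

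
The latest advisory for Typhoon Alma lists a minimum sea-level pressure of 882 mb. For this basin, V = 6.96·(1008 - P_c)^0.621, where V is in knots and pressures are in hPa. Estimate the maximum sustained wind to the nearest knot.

ΔP = 1008 − 882 = 126 mb.
126^0.621 ≈ 20.153.
V ≈ 6.96 × 20.153 ≈ 140.3 kt.

140 kt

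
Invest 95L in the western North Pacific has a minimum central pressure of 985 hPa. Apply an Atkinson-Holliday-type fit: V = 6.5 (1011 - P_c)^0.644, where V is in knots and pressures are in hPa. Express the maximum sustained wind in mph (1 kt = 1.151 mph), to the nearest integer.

61 mph

ΔP = 1011 − 985 = 26 hPa.
V ≈ 6.5 × 26^0.644 = 6.5 × 8.152 ≈ 52.985 kt.
52.985 × 1.151 ≈ 60.99 mph → 61 mph.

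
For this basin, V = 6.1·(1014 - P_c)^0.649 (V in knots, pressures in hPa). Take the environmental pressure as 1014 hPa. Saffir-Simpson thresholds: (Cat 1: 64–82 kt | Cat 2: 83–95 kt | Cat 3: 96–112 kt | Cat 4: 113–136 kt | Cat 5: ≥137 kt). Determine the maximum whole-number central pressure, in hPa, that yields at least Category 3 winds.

Category 3 begins at V = 96 kt.
Required ΔP = (96/6.1)^(1/0.649) = 15.738^1.541 ≈ 69.87 hPa.
P_c ≤ 1014 − 69.87 = 944.13, so the highest integer P_c is 944 hPa.

944 hPa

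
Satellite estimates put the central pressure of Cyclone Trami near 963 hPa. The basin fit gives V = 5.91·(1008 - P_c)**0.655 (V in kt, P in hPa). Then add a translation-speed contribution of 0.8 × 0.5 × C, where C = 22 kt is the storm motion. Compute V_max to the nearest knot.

80 kt

ΔP = 1008 − 963 = 45 hPa.
45^0.655 ≈ 12.102.
V ≈ 5.91 × 12.102 ≈ 71.5 kt.
Translation term: 0.8 × 0.5 × 22 = 8.8 kt.
Corrected V ≈ 80.3 kt → 80 kt.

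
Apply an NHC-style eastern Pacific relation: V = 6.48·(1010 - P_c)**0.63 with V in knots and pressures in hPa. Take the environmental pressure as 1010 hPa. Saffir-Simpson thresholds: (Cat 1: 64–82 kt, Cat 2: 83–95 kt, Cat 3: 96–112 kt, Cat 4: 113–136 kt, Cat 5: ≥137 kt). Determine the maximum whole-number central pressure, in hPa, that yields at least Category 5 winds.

883 hPa

Category 5 begins at V = 137 kt.
Required ΔP = (137/6.48)^(1/0.63) = 21.142^1.587 ≈ 126.88 hPa.
P_c ≤ 1010 − 126.88 = 883.12, so the highest integer P_c is 883 hPa.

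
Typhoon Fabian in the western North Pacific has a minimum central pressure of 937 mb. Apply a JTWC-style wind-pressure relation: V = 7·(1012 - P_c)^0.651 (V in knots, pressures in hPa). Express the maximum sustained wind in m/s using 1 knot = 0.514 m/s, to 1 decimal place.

ΔP = 1012 − 937 = 75 mb.
V ≈ 7 × 75^0.651 = 7 × 16.621 ≈ 116.349 kt.
116.349 × 0.514 ≈ 59.80 m/s → 59.8 m/s.

59.8 m/s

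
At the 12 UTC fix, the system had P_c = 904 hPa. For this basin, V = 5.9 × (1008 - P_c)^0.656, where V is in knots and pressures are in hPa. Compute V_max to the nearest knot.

124 kt

ΔP = 1008 − 904 = 104 hPa.
104^0.656 ≈ 21.046.
V ≈ 5.9 × 21.046 ≈ 124.2 kt.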